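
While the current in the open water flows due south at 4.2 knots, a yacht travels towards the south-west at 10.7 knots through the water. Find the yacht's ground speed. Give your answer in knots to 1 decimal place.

14.0 knots

Taking east as x and north as y: velocity relative to the water = (-7.566, -7.566) knots; the water relative to ground = (0.000, -4.200) knots.
Velocity relative to ground = (-7.566, -7.566) + (0.000, -4.200) = (-7.566, -11.766) knots.
Speed = |(-7.566, -11.766)| = 13.989 knots.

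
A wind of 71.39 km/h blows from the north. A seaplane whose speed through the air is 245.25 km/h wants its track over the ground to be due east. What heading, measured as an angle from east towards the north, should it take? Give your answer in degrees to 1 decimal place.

16.9°

The wind pushes perpendicular to the desired track; the heading must have a component into the wind equal to 71.39 km/h: 245.25 sin θ = 71.39.
sin θ = 0.2911, so θ = 16.923°.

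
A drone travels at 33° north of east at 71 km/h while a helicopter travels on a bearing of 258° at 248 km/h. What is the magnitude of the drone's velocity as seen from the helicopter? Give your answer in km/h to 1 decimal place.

Taking east as x and north as y: drone velocity = (59.546, 38.669) km/h; helicopter velocity = (-242.581, -51.562) km/h.
Velocity of drone relative to helicopter = (59.546, 38.669) − (-242.581, -51.562) = (302.126, 90.231) km/h.
Magnitude = |(302.126, 90.231)| = 315.312 km/h.

315.3 km/h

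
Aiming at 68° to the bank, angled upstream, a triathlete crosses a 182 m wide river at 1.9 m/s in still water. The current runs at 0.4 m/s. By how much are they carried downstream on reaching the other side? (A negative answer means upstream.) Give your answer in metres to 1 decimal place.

Perpendicular speed = 1.762 m/s; crossing time = 182 / 1.762 = 103.312 s.
Net downstream speed = -0.312 m/s.
Drift = -0.312 × 103.312 = -32.208 m (upstream).

-32.2 m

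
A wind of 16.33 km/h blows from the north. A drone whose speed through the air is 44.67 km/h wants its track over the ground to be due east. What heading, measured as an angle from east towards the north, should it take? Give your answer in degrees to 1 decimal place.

21.4°

The wind pushes perpendicular to the desired track; the heading must have a component into the wind equal to 16.33 km/h: 44.67 sin θ = 16.33.
sin θ = 0.3656, so θ = 21.443°.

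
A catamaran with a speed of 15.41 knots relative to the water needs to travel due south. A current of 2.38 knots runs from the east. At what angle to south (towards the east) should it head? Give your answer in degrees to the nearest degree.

9°

The current pushes perpendicular to the desired track; the heading must have a component into the current equal to 2.38 knots: 15.41 sin θ = 2.38.
sin θ = 0.1544, so θ = 8.885°.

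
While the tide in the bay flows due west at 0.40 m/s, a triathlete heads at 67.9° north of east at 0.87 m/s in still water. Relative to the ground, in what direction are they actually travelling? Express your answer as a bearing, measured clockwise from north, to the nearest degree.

355°

Taking east as x and north as y: velocity relative to the water = (0.327, 0.806) m/s; the water relative to ground = (-0.400, 0.000) m/s.
Velocity relative to ground = (0.327, 0.806) + (-0.400, 0.000) = (-0.073, 0.806) m/s.
Bearing = atan2(-0.07, 0.81) = 354.85° clockwise from north.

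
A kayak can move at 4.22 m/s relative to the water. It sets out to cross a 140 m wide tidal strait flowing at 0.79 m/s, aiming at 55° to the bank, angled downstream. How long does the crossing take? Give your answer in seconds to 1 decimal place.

40.5 s

The component of the kayak's velocity perpendicular to the bank is 4.22 × sin 55° = 3.457 m/s.
The current is parallel to the bank, so it does not affect the crossing time.
Time = 140 / 3.457 = 40.500 s.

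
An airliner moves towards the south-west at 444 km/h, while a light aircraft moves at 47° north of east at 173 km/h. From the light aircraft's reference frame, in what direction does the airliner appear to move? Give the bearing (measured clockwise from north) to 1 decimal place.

224.4°

Taking east as x and north as y: airliner velocity = (-313.955, -313.955) km/h; light aircraft velocity = (117.986, 126.524) km/h.
Velocity of airliner relative to light aircraft = (-313.955, -313.955) − (117.986, 126.524) = (-431.941, -440.480) km/h.
Bearing = atan2(-431.94, -440.48) = 224.44° clockwise from north.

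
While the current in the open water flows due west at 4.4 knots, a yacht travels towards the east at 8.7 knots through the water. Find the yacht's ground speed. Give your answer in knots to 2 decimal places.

4.30 knots

Taking east as x and north as y: velocity relative to the water = (8.700, 0.000) knots; the water relative to ground = (-4.400, 0.000) knots.
Velocity relative to ground = (8.700, 0.000) + (-4.400, 0.000) = (4.300, 0.000) knots.
Speed = |(4.300, 0.000)| = 4.300 knots.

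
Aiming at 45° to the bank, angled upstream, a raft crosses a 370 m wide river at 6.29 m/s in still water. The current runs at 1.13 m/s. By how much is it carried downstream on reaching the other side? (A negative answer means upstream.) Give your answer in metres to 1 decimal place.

Perpendicular speed = 4.448 m/s; crossing time = 370 / 4.448 = 83.189 s.
Net downstream speed = -3.318 m/s.
Drift = -3.318 × 83.189 = -275.996 m (upstream).

-276.0 m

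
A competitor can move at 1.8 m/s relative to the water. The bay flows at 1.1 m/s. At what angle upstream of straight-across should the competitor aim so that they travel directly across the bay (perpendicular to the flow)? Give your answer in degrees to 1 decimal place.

37.7°

To cancel the current, the upstream component of the competitor's velocity must equal the flow: 1.8 sin θ = 1.1.
sin θ = 1.1 / 1.8 = 0.6111.
θ = arcsin(0.6111) = 37.670°.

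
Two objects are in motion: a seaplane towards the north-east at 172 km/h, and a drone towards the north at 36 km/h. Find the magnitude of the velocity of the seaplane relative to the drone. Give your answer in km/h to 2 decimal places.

148.74 km/h

Taking east as x and north as y: seaplane velocity = (121.622, 121.622) km/h; drone velocity = (0.000, 36.000) km/h.
Velocity of seaplane relative to drone = (121.622, 121.622) − (0.000, 36.000) = (121.622, 85.622) km/h.
Magnitude = |(121.622, 85.622)| = 148.739 km/h.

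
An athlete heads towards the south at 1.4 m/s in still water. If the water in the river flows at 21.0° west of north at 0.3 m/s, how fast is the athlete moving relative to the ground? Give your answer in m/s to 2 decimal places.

1.13 m/s

Taking east as x and north as y: velocity relative to the water = (0.000, -1.400) m/s; the water relative to ground = (-0.108, 0.280) m/s.
Velocity relative to ground = (0.000, -1.400) + (-0.108, 0.280) = (-0.108, -1.120) m/s.
Speed = |(-0.108, -1.120)| = 1.125 m/s.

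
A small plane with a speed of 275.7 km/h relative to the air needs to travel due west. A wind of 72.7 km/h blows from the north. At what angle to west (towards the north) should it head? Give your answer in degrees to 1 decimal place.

15.3°

The wind pushes perpendicular to the desired track; the heading must have a component into the wind equal to 72.7 km/h: 275.7 sin θ = 72.7.
sin θ = 0.2637, so θ = 15.289°.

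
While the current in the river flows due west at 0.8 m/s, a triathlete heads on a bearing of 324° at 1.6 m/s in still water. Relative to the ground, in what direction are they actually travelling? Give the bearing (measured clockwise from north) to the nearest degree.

307°

Taking east as x and north as y: velocity relative to the water = (-0.940, 1.294) m/s; the water relative to ground = (-0.800, 0.000) m/s.
Velocity relative to ground = (-0.940, 1.294) + (-0.800, 0.000) = (-1.740, 1.294) m/s.
Bearing = atan2(-1.74, 1.29) = 306.64° clockwise from north.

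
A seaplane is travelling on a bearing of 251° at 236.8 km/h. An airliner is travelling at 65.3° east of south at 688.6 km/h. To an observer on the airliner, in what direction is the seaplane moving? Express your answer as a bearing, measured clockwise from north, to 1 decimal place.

283.9°

Taking east as x and north as y: seaplane velocity = (-223.899, -77.095) km/h; airliner velocity = (625.599, -287.743) km/h.
Velocity of seaplane relative to airliner = (-223.899, -77.095) − (625.599, -287.743) = (-849.498, 210.649) km/h.
Bearing = atan2(-849.50, 210.65) = 283.93° clockwise from north.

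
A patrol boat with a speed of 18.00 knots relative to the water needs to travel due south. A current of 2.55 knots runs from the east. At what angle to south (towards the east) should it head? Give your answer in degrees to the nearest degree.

The current pushes perpendicular to the desired track; the heading must have a component into the current equal to 2.55 knots: 18.00 sin θ = 2.55.
sin θ = 0.1417, so θ = 8.144°.

8°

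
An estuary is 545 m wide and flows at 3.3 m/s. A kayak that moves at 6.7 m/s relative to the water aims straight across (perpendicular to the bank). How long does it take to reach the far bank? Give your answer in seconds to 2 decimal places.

The component of the kayak's velocity perpendicular to the bank is 6.7 m/s.
Only the cross-stream component determines the crossing time; the current contributes nothing perpendicular to the bank.
Time = 545 / 6.700 = 81.343 s.

81.34 s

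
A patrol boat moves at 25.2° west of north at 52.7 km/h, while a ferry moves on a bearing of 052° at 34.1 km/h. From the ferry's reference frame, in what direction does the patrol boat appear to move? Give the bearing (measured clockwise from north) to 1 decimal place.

298.4°

Taking east as x and north as y: patrol boat velocity = (-22.439, 47.684) km/h; ferry velocity = (26.871, 20.994) km/h.
Velocity of patrol boat relative to ferry = (-22.439, 47.684) − (26.871, 20.994) = (-49.310, 26.690) km/h.
Bearing = atan2(-49.31, 26.69) = 298.43° clockwise from north.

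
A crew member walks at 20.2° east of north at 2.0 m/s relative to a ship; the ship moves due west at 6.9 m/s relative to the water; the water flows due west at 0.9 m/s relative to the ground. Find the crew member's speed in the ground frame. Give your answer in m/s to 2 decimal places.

In east/north components (m/s): crew member relative to ship = (0.691, 1.877); ship relative to water = (-6.900, 0.000); water relative to ground = (-0.900, 0.000).
Sum = (-7.109, 1.877) m/s.
Speed = |(-7.109, 1.877)| = 7.353 m/s.

7.35 m/s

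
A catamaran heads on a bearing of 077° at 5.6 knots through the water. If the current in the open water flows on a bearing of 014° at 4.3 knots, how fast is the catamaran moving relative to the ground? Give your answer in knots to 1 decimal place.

Taking east as x and north as y: velocity relative to the water = (5.456, 1.260) knots; the water relative to ground = (1.040, 4.172) knots.
Velocity relative to ground = (5.456, 1.260) + (1.040, 4.172) = (6.497, 5.432) knots.
Speed = |(6.497, 5.432)| = 8.468 knots.

8.5 knots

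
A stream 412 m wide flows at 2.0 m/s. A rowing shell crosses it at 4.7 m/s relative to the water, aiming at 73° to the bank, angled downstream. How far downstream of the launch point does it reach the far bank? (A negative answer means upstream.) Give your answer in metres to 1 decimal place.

309.3 m

Perpendicular speed = 4.495 m/s; crossing time = 412 / 4.495 = 91.665 s.
Net downstream speed = 3.374 m/s.
Drift = 3.374 × 91.665 = 309.291 m (downstream).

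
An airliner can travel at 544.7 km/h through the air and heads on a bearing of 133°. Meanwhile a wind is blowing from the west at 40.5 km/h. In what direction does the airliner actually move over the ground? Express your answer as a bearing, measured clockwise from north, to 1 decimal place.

Taking east as x and north as y: velocity relative to the air = (398.368, -371.485) km/h; the air relative to ground = (40.500, 0.000) km/h.
Velocity relative to ground = (398.368, -371.485) + (40.500, 0.000) = (438.868, -371.485) km/h.
Bearing = atan2(438.87, -371.48) = 130.25° clockwise from north.

130.2°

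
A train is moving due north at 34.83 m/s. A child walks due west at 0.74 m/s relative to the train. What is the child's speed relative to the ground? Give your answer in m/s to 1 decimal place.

34.8 m/s

Taking east as x and north as y: train velocity = (0.000, 34.830) m/s; child velocity relative to train = (-0.740, 0.000) m/s.
Velocity relative to ground = (0.000, 34.830) + (-0.740, 0.000) = (-0.740, 34.830) m/s.
Speed = |(-0.740, 34.830)| = 34.838 m/s.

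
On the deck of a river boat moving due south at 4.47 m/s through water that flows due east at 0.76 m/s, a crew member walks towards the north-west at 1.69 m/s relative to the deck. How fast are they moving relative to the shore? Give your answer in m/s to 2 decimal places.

In east/north components (m/s): crew member relative to river boat = (-1.195, 1.195); river boat relative to water = (0.000, -4.470); water relative to ground = (0.760, 0.000).
Sum = (-0.435, -3.275) m/s.
Speed = |(-0.435, -3.275)| = 3.304 m/s.

3.30 m/s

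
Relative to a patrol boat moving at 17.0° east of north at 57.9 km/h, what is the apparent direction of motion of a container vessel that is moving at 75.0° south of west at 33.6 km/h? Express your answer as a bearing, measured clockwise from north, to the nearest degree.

Taking east as x and north as y: container vessel velocity = (-8.696, -32.455) km/h; patrol boat velocity = (16.928, 55.370) km/h.
Velocity of container vessel relative to patrol boat = (-8.696, -32.455) − (16.928, 55.370) = (-25.625, -87.825) km/h.
Bearing = atan2(-25.62, -87.83) = 196.27° clockwise from north.

196°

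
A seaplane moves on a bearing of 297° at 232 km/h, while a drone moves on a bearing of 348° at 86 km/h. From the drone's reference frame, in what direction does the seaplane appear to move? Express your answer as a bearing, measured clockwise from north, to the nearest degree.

276°

Taking east as x and north as y: seaplane velocity = (-206.714, 105.326) km/h; drone velocity = (-17.880, 84.121) km/h.
Velocity of seaplane relative to drone = (-206.714, 105.326) − (-17.880, 84.121) = (-188.833, 21.205) km/h.
Bearing = atan2(-188.83, 21.21) = 276.41° clockwise from north.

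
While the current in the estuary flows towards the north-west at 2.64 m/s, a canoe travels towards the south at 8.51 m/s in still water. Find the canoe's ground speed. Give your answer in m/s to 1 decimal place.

Taking east as x and north as y: velocity relative to the water = (0.000, -8.510) m/s; the water relative to ground = (-1.867, 1.867) m/s.
Velocity relative to ground = (0.000, -8.510) + (-1.867, 1.867) = (-1.867, -6.643) m/s.
Speed = |(-1.867, -6.643)| = 6.901 m/s.

6.9 m/s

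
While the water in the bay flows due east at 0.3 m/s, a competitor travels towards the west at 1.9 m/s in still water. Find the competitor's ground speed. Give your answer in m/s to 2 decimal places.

Taking east as x and north as y: velocity relative to the water = (-1.900, 0.000) m/s; the water relative to ground = (0.300, 0.000) m/s.
Velocity relative to ground = (-1.900, 0.000) + (0.300, 0.000) = (-1.600, 0.000) m/s.
Speed = |(-1.600, 0.000)| = 1.600 m/s.

1.60 m/s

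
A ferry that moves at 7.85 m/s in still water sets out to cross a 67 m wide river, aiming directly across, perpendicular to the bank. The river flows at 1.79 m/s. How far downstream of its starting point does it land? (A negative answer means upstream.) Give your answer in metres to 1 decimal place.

Perpendicular speed = 7.850 m/s; crossing time = 67 / 7.850 = 8.535 s.
Net downstream speed = 1.790 m/s.
Drift = 1.790 × 8.535 = 15.278 m (downstream).

15.3 m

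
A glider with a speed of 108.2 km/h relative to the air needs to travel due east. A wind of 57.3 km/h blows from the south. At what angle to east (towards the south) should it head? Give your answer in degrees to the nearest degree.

32°

The wind pushes perpendicular to the desired track; the heading must have a component into the wind equal to 57.3 km/h: 108.2 sin θ = 57.3.
sin θ = 0.5296, so θ = 31.977°.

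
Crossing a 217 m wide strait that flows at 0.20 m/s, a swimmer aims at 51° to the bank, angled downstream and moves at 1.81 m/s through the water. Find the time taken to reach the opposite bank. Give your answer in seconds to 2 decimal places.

154.27 s

The component of the swimmer's velocity perpendicular to the bank is 1.81 × sin 51° = 1.407 m/s.
The current is parallel to the bank, so it does not affect the crossing time.
Time = 217 / 1.407 = 154.269 s.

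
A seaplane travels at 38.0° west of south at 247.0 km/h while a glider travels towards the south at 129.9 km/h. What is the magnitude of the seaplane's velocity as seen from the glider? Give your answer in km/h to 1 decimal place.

165.3 km/h

Taking east as x and north as y: seaplane velocity = (-152.068, -194.639) km/h; glider velocity = (0.000, -129.900) km/h.
Velocity of seaplane relative to glider = (-152.068, -194.639) − (0.000, -129.900) = (-152.068, -64.739) km/h.
Magnitude = |(-152.068, -64.739)| = 165.275 km/h.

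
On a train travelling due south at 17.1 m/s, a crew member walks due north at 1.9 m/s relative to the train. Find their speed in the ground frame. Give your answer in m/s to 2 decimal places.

Taking east as x and north as y: train velocity = (0.000, -17.100) m/s; crew member velocity relative to train = (0.000, 1.900) m/s.
Velocity relative to ground = (0.000, -17.100) + (0.000, 1.900) = (0.000, -15.200) m/s.
Speed = |(0.000, -15.200)| = 15.200 m/s.

15.20 m/s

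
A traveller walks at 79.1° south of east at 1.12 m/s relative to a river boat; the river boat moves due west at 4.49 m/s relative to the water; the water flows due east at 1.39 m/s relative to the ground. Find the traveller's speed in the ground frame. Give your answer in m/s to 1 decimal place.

3.1 m/s

In east/north components (m/s): traveller relative to river boat = (0.212, -1.100); river boat relative to water = (-4.490, 0.000); water relative to ground = (1.390, 0.000).
Sum = (-2.888, -1.100) m/s.
Speed = |(-2.888, -1.100)| = 3.091 m/s.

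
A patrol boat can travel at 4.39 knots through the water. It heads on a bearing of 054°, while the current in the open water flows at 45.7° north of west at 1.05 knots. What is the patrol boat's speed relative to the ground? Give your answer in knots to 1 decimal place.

Taking east as x and north as y: velocity relative to the water = (3.552, 2.580) knots; the water relative to ground = (-0.733, 0.751) knots.
Velocity relative to ground = (3.552, 2.580) + (-0.733, 0.751) = (2.818, 3.332) knots.
Speed = |(2.818, 3.332)| = 4.364 knots.

4.4 knots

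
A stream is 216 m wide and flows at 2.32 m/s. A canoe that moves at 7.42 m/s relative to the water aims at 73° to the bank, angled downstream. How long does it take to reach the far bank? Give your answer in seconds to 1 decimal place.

The component of the canoe's velocity perpendicular to the bank is 7.42 × sin 73° = 7.096 m/s.
The flow acts along the bank and has no component across it.
Time = 216 / 7.096 = 30.441 s.

30.4 s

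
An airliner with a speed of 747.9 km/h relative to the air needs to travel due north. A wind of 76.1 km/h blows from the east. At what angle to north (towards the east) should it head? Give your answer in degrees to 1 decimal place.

The wind pushes perpendicular to the desired track; the heading must have a component into the wind equal to 76.1 km/h: 747.9 sin θ = 76.1.
sin θ = 0.1018, so θ = 5.840°.

5.8°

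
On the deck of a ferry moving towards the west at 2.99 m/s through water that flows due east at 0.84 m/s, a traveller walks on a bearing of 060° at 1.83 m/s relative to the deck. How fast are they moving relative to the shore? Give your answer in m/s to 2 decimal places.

In east/north components (m/s): traveller relative to ferry = (1.585, 0.915); ferry relative to water = (-2.990, 0.000); water relative to ground = (0.840, 0.000).
Sum = (-0.565, 0.915) m/s.
Speed = |(-0.565, 0.915)| = 1.075 m/s.

1.08 m/s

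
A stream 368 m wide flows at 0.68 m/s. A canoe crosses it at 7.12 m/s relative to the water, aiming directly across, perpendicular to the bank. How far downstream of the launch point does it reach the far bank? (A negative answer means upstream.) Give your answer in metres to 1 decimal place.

Perpendicular speed = 7.120 m/s; crossing time = 368 / 7.120 = 51.685 s.
Net downstream speed = 0.680 m/s.
Drift = 0.680 × 51.685 = 35.146 m (downstream).

35.1 m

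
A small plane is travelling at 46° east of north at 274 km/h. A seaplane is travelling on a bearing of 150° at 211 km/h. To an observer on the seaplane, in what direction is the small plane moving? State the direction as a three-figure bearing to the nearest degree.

014°

Taking east as x and north as y: small plane velocity = (197.099, 190.336) km/h; seaplane velocity = (105.500, -182.731) km/h.
Velocity of small plane relative to seaplane = (197.099, 190.336) − (105.500, -182.731) = (91.599, 373.068) km/h.
Bearing = atan2(91.60, 373.07) = 13.79° clockwise from north.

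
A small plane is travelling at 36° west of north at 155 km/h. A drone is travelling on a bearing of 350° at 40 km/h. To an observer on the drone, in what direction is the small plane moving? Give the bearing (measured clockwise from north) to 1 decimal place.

Taking east as x and north as y: small plane velocity = (-91.107, 125.398) km/h; drone velocity = (-6.946, 39.392) km/h.
Velocity of small plane relative to drone = (-91.107, 125.398) − (-6.946, 39.392) = (-84.161, 86.005) km/h.
Bearing = atan2(-84.16, 86.01) = 315.62° clockwise from north.

315.6°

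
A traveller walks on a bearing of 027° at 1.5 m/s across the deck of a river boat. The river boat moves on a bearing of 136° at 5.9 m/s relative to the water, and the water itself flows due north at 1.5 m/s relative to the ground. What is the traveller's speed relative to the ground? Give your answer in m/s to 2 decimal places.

4.98 m/s

In east/north components (m/s): traveller relative to river boat = (0.681, 1.337); river boat relative to water = (4.098, -4.244); water relative to ground = (0.000, 1.500).
Sum = (4.779, -1.408) m/s.
Speed = |(4.779, -1.408)| = 4.982 m/s.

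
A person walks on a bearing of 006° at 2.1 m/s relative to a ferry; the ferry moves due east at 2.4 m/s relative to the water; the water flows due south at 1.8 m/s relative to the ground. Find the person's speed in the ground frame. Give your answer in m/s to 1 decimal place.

2.6 m/s

In east/north components (m/s): person relative to ferry = (0.220, 2.088); ferry relative to water = (2.400, 0.000); water relative to ground = (0.000, -1.800).
Sum = (2.620, 0.288) m/s.
Speed = |(2.620, 0.288)| = 2.635 m/s.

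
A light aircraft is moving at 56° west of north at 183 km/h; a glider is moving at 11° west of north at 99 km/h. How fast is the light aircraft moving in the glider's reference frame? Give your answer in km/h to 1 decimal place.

Taking east as x and north as y: light aircraft velocity = (-151.714, 102.332) km/h; glider velocity = (-18.890, 97.181) km/h.
Velocity of light aircraft relative to glider = (-151.714, 102.332) − (-18.890, 97.181) = (-132.824, 5.151) km/h.
Magnitude = |(-132.824, 5.151)| = 132.924 km/h.

132.9 km/h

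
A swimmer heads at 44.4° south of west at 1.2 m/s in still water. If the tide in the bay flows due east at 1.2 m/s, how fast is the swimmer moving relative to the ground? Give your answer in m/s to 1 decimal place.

Taking east as x and north as y: velocity relative to the water = (-0.857, -0.840) m/s; the water relative to ground = (1.200, 0.000) m/s.
Velocity relative to ground = (-0.857, -0.840) + (1.200, 0.000) = (0.343, -0.840) m/s.
Speed = |(0.343, -0.840)| = 0.907 m/s.

0.9 m/s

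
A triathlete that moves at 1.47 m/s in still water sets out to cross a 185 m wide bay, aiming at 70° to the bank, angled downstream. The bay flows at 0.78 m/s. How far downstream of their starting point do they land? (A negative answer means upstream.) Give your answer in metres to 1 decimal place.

Perpendicular speed = 1.381 m/s; crossing time = 185 / 1.381 = 133.927 s.
Net downstream speed = 1.283 m/s.
Drift = 1.283 × 133.927 = 171.798 m (downstream).

171.8 m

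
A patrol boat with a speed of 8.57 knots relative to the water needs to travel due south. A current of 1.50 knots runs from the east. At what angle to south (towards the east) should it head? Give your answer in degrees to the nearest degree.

The current pushes perpendicular to the desired track; the heading must have a component into the current equal to 1.50 knots: 8.57 sin θ = 1.50.
sin θ = 0.1750, so θ = 10.080°.

10°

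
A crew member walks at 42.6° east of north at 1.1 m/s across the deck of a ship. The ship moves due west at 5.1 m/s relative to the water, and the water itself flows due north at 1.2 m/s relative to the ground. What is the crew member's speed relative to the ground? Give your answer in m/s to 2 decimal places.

4.80 m/s

In east/north components (m/s): crew member relative to ship = (0.745, 0.810); ship relative to water = (-5.100, 0.000); water relative to ground = (0.000, 1.200).
Sum = (-4.355, 2.010) m/s.
Speed = |(-4.355, 2.010)| = 4.797 m/s.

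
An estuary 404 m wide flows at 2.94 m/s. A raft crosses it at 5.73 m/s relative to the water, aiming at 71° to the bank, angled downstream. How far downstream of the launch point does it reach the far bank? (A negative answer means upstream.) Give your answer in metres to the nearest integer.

358 m

Perpendicular speed = 5.418 m/s; crossing time = 404 / 5.418 = 74.569 s.
Net downstream speed = 4.806 m/s.
Drift = 4.806 × 74.569 = 358.340 m (downstream).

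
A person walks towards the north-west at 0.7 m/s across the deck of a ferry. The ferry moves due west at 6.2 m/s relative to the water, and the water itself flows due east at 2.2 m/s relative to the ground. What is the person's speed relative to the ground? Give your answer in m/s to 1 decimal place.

In east/north components (m/s): person relative to ferry = (-0.495, 0.495); ferry relative to water = (-6.200, 0.000); water relative to ground = (2.200, 0.000).
Sum = (-4.495, 0.495) m/s.
Speed = |(-4.495, 0.495)| = 4.522 m/s.

4.5 m/s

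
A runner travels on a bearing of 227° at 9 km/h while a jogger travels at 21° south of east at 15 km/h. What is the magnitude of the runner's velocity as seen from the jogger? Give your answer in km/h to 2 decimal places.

Taking east as x and north as y: runner velocity = (-6.582, -6.138) km/h; jogger velocity = (14.004, -5.376) km/h.
Velocity of runner relative to jogger = (-6.582, -6.138) − (14.004, -5.376) = (-20.586, -0.762) km/h.
Magnitude = |(-20.586, -0.762)| = 20.600 km/h.

20.60 km/h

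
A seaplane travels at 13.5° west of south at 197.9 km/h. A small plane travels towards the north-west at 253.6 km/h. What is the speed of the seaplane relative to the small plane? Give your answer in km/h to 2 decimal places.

Taking east as x and north as y: seaplane velocity = (-46.199, -192.432) km/h; small plane velocity = (-179.322, 179.322) km/h.
Velocity of seaplane relative to small plane = (-46.199, -192.432) − (-179.322, 179.322) = (133.123, -371.754) km/h.
Magnitude = |(133.123, -371.754)| = 394.871 km/h.

394.87 km/h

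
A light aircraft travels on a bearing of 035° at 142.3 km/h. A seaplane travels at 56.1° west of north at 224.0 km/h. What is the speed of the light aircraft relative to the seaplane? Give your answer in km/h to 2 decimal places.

Taking east as x and north as y: light aircraft velocity = (81.620, 116.565) km/h; seaplane velocity = (-185.923, 124.935) km/h.
Velocity of light aircraft relative to seaplane = (81.620, 116.565) − (-185.923, 124.935) = (267.543, -8.370) km/h.
Magnitude = |(267.543, -8.370)| = 267.674 km/h.

267.67 km/h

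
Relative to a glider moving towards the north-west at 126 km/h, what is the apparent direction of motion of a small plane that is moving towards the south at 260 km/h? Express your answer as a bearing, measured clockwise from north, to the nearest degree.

Taking east as x and north as y: small plane velocity = (0.000, -260.000) km/h; glider velocity = (-89.095, 89.095) km/h.
Velocity of small plane relative to glider = (0.000, -260.000) − (-89.095, 89.095) = (89.095, -349.095) km/h.
Bearing = atan2(89.10, -349.10) = 165.68° clockwise from north.

166°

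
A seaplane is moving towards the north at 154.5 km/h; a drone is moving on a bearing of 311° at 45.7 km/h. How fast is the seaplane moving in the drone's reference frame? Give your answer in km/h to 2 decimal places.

129.21 km/h

Taking east as x and north as y: seaplane velocity = (0.000, 154.500) km/h; drone velocity = (-34.490, 29.982) km/h.
Velocity of seaplane relative to drone = (0.000, 154.500) − (-34.490, 29.982) = (34.490, 124.518) km/h.
Magnitude = |(34.490, 124.518)| = 129.207 km/h.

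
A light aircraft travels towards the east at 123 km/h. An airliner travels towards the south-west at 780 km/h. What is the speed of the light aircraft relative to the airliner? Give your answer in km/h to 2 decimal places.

871.33 km/h

Taking east as x and north as y: light aircraft velocity = (123.000, 0.000) km/h; airliner velocity = (-551.543, -551.543) km/h.
Velocity of light aircraft relative to airliner = (123.000, 0.000) − (-551.543, -551.543) = (674.543, 551.543) km/h.
Magnitude = |(674.543, 551.543)| = 871.326 km/h.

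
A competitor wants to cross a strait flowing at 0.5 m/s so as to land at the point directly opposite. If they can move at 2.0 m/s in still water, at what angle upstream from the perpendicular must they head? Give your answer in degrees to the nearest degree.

14°

To cancel the current, the upstream component of the competitor's velocity must equal the flow: 2.0 sin θ = 0.5.
sin θ = 0.5 / 2.0 = 0.2500.
θ = arcsin(0.2500) = 14.478°.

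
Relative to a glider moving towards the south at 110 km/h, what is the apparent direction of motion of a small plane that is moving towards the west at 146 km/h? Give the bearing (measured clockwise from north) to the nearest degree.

Taking east as x and north as y: small plane velocity = (-146.000, 0.000) km/h; glider velocity = (0.000, -110.000) km/h.
Velocity of small plane relative to glider = (-146.000, 0.000) − (0.000, -110.000) = (-146.000, 110.000) km/h.
Bearing = atan2(-146.00, 110.00) = 307.00° clockwise from north.

307°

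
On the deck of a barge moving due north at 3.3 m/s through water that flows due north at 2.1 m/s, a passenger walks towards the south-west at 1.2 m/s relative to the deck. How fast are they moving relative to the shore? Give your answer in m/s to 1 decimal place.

In east/north components (m/s): passenger relative to barge = (-0.849, -0.849); barge relative to water = (0.000, 3.300); water relative to ground = (0.000, 2.100).
Sum = (-0.849, 4.551) m/s.
Speed = |(-0.849, 4.551)| = 4.630 m/s.

4.6 m/s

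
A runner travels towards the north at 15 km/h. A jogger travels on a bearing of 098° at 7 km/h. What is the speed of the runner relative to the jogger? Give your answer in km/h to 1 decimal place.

17.4 km/h

Taking east as x and north as y: runner velocity = (0.000, 15.000) km/h; jogger velocity = (6.932, -0.974) km/h.
Velocity of runner relative to jogger = (0.000, 15.000) − (6.932, -0.974) = (-6.932, 15.974) km/h.
Magnitude = |(-6.932, 15.974)| = 17.413 km/h.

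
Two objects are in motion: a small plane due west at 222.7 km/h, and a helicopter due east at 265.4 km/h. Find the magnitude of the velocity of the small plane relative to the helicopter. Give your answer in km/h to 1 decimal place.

Taking east as x and north as y: small plane velocity = (-222.700, 0.000) km/h; helicopter velocity = (265.400, 0.000) km/h.
Velocity of small plane relative to helicopter = (-222.700, 0.000) − (265.400, 0.000) = (-488.100, 0.000) km/h.
Magnitude = |(-488.100, 0.000)| = 488.100 km/h.

488.1 km/h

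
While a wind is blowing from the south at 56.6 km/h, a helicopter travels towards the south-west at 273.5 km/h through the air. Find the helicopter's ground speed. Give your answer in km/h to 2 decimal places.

236.88 km/h

Taking east as x and north as y: velocity relative to the air = (-193.394, -193.394) km/h; the air relative to ground = (0.000, 56.600) km/h.
Velocity relative to ground = (-193.394, -193.394) + (0.000, 56.600) = (-193.394, -136.794) km/h.
Speed = |(-193.394, -136.794)| = 236.883 km/h.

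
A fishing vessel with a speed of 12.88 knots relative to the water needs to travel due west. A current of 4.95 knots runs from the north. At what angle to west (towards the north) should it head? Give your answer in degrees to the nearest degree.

23°

The current pushes perpendicular to the desired track; the heading must have a component into the current equal to 4.95 knots: 12.88 sin θ = 4.95.
sin θ = 0.3843, so θ = 22.601°.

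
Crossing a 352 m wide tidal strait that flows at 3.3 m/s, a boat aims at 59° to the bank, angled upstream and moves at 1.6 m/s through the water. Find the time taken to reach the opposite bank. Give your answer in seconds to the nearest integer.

The component of the boat's velocity perpendicular to the bank is 1.6 × sin 59° = 1.371 m/s.
The current is parallel to the bank, so it does not affect the crossing time.
Time = 352 / 1.371 = 256.659 s.

257 s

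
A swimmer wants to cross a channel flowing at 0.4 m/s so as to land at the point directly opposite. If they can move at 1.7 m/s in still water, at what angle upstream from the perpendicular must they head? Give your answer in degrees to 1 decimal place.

To cancel the current, the upstream component of the swimmer's velocity must equal the flow: 1.7 sin θ = 0.4.
sin θ = 0.4 / 1.7 = 0.2353.
θ = arcsin(0.2353) = 13.609°.

13.6°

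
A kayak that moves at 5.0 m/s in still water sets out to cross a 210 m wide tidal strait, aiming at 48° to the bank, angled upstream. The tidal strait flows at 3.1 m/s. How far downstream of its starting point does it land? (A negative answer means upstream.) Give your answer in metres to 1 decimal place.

-13.9 m

Perpendicular speed = 3.716 m/s; crossing time = 210 / 3.716 = 56.517 s.
Net downstream speed = -0.246 m/s.
Drift = -0.246 × 56.517 = -13.883 m (upstream).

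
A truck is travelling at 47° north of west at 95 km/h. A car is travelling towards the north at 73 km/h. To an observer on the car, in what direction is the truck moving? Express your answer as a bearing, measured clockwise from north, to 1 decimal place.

Taking east as x and north as y: truck velocity = (-64.790, 69.479) km/h; car velocity = (0.000, 73.000) km/h.
Velocity of truck relative to car = (-64.790, 69.479) − (0.000, 73.000) = (-64.790, -3.521) km/h.
Bearing = atan2(-64.79, -3.52) = 266.89° clockwise from north.

266.9°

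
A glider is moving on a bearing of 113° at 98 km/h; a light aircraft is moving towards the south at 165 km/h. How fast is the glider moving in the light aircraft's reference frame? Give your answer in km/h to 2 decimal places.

Taking east as x and north as y: glider velocity = (90.209, -38.292) km/h; light aircraft velocity = (0.000, -165.000) km/h.
Velocity of glider relative to light aircraft = (90.209, -38.292) − (0.000, -165.000) = (90.209, 126.708) km/h.
Magnitude = |(90.209, 126.708)| = 155.540 km/h.

155.54 km/h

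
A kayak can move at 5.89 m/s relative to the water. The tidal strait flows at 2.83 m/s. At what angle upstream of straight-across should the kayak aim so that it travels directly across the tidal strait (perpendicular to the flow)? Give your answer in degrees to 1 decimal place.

28.7°

To cancel the current, the upstream component of the kayak's velocity must equal the flow: 5.89 sin θ = 2.83.
sin θ = 2.83 / 5.89 = 0.4805.
θ = arcsin(0.4805) = 28.716°.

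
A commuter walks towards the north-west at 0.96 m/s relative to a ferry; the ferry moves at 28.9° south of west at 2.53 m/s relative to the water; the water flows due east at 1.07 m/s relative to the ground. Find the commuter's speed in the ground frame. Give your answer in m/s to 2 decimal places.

1.90 m/s

In east/north components (m/s): commuter relative to ferry = (-0.679, 0.679); ferry relative to water = (-2.215, -1.223); water relative to ground = (1.070, 0.000).
Sum = (-1.824, -0.544) m/s.
Speed = |(-1.824, -0.544)| = 1.903 m/s.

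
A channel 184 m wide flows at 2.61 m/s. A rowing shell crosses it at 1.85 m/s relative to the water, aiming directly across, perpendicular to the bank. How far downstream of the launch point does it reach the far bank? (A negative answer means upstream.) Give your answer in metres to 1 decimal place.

Perpendicular speed = 1.850 m/s; crossing time = 184 / 1.850 = 99.459 s.
Net downstream speed = 2.610 m/s.
Drift = 2.610 × 99.459 = 259.589 m (downstream).

259.6 m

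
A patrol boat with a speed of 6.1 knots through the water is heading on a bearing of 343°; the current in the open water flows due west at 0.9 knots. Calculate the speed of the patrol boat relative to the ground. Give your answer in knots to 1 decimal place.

Taking east as x and north as y: velocity relative to the water = (-1.783, 5.833) knots; the water relative to ground = (-0.900, 0.000) knots.
Velocity relative to ground = (-1.783, 5.833) + (-0.900, 0.000) = (-2.683, 5.833) knots.
Speed = |(-2.683, 5.833)| = 6.421 knots.

6.4 knots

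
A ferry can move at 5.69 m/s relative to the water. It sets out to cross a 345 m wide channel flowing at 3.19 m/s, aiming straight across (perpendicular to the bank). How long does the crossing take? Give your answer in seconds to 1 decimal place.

The component of the ferry's velocity perpendicular to the bank is 5.69 m/s.
The flow acts along the bank and has no component across it.
Time = 345 / 5.690 = 60.633 s.

60.6 s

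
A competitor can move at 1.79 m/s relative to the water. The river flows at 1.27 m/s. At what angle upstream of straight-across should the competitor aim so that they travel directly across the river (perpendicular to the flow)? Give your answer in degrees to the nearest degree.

45°

To cancel the current, the upstream component of the competitor's velocity must equal the flow: 1.79 sin θ = 1.27.
sin θ = 1.27 / 1.79 = 0.7095.
θ = arcsin(0.7095) = 45.194°.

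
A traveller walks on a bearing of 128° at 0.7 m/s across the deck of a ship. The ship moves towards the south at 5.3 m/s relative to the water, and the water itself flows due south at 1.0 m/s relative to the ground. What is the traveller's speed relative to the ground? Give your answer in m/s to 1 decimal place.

6.8 m/s

In east/north components (m/s): traveller relative to ship = (0.552, -0.431); ship relative to water = (0.000, -5.300); water relative to ground = (0.000, -1.000).
Sum = (0.552, -6.731) m/s.
Speed = |(0.552, -6.731)| = 6.754 m/s.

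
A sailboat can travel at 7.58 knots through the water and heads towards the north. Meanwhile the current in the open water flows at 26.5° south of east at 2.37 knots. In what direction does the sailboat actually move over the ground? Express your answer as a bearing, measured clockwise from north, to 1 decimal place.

018.0°

Taking east as x and north as y: velocity relative to the water = (0.000, 7.580) knots; the water relative to ground = (2.121, -1.057) knots.
Velocity relative to ground = (0.000, 7.580) + (2.121, -1.057) = (2.121, 6.523) knots.
Bearing = atan2(2.12, 6.52) = 18.01° clockwise from north.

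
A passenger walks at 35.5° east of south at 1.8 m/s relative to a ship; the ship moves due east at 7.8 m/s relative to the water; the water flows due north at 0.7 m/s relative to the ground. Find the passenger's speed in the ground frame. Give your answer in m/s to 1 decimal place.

8.9 m/s

In east/north components (m/s): passenger relative to ship = (1.045, -1.465); ship relative to water = (7.800, 0.000); water relative to ground = (0.000, 0.700).
Sum = (8.845, -0.765) m/s.
Speed = |(8.845, -0.765)| = 8.878 m/s.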